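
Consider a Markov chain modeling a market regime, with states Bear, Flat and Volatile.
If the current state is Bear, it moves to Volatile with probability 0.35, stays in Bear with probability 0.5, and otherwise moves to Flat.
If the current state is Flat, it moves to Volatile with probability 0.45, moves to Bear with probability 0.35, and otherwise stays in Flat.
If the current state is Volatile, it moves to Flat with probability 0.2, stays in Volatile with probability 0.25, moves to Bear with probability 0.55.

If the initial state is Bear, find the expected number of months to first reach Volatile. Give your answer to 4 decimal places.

Let t(s) be the expected number of months to first reach Volatile from state s, with t(Volatile) = 0. Conditioning on the first month:
t(Bear) = 1 + 0.5·t(Bear) + 0.15·t(Flat)
t(Flat) = 1 + 0.35·t(Bear) + 0.2·t(Flat)
Solving: t(Bear) = 2.7338, t(Flat) = 2.4460.
Expected months from Bear to Volatile: 2.7338.

2.7338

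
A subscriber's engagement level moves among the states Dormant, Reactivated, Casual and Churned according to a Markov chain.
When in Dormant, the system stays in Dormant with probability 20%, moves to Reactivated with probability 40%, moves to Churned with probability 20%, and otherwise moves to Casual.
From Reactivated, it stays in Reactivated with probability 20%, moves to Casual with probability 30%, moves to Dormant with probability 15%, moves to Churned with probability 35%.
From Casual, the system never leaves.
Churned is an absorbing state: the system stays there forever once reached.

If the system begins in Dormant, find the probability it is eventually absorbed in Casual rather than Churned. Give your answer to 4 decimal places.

Let h(s) be the probability of absorption at Casual starting from transient state s. Then h(Casual) = 1 and h(Churned) = 0. By first-step analysis:
h(Dormant) = 0.2·h(Dormant) + 0.4·h(Reactivated) + 0.2·1 + 0.2·0
h(Reactivated) = 0.15·h(Dormant) + 0.2·h(Reactivated) + 0.3·1 + 0.35·0
Solving: h(Dormant) = 0.4828, h(Reactivated) = 0.4655.
Starting from Dormant, the probability is 0.4828.

0.4828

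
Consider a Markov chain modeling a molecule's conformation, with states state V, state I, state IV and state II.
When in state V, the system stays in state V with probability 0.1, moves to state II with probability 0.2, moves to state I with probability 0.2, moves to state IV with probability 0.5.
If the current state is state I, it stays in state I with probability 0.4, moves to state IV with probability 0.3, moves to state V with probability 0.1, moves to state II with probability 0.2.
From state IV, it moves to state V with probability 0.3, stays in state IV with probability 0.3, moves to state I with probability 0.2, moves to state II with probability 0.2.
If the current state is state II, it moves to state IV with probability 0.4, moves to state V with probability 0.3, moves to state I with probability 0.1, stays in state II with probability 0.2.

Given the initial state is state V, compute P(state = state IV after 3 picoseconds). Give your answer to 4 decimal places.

0.3680

Propagate the distribution vector 3 picoseconds from state V.
After 0 picoseconds: (1.0000, 0.0000, 0.0000, 0.0000)
After 1 picosecond: (0.1000, 0.2000, 0.5000, 0.2000)
After 2 picoseconds: (0.2400, 0.2200, 0.3400, 0.2000)
After 3 picoseconds: (0.2080, 0.2240, 0.3680, 0.2000)
P(in state IV after 3 picoseconds) = 0.3680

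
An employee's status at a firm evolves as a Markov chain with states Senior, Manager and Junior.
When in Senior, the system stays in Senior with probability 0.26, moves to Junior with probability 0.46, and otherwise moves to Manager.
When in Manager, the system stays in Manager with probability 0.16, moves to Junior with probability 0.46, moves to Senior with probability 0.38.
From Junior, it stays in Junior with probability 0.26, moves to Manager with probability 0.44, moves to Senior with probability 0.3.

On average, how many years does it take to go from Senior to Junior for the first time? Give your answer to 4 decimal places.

2.1739

Let t(s) be the expected number of years to first reach Junior from state s, with t(Junior) = 0. Conditioning on the first year:
t(Senior) = 1 + 0.26·t(Senior) + 0.28·t(Manager)
t(Manager) = 1 + 0.38·t(Senior) + 0.16·t(Manager)
Solving: t(Senior) = 2.1739, t(Manager) = 2.1739.
Expected years from Senior to Junior: 2.1739.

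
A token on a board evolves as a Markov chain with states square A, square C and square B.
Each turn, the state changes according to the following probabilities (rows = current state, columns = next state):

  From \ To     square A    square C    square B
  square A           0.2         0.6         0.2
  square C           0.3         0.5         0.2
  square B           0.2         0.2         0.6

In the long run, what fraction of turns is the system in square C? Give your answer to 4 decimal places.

0.4242

Let the stationary distribution be π with π = πP and π_1 + π_2 + π_3 = 1.
π_1 = 0.2·π_1 + 0.3·π_2 + 0.2·π_3
π_2 = 0.6·π_1 + 0.5·π_2 + 0.2·π_3
Solving with the normalization constraint gives π = (0.2424, 0.4242, 0.3333).
So the stationary probability of square C is 0.4242.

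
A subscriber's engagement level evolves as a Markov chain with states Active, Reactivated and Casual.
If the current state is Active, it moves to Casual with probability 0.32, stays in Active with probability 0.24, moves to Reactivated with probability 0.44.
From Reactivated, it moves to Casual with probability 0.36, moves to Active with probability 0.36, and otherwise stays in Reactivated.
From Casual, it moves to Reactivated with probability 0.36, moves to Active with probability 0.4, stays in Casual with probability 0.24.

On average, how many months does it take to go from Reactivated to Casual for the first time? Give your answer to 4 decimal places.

Let t(s) be the expected number of months to first reach Casual from state s, with t(Casual) = 0. Conditioning on the first month:
t(Active) = 1 + 0.24·t(Active) + 0.44·t(Reactivated)
t(Reactivated) = 1 + 0.36·t(Active) + 0.28·t(Reactivated)
Solving: t(Active) = 2.9835, t(Reactivated) = 2.8807.
Expected months from Reactivated to Casual: 2.8807.

2.8807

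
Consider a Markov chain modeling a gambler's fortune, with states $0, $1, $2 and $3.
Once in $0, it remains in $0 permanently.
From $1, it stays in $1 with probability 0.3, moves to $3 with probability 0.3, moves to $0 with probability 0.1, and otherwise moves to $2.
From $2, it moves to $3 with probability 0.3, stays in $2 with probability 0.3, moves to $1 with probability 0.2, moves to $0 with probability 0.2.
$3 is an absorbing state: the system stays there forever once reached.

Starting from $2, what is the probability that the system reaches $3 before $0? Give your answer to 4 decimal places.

0.6279

Let h(s) be the probability of absorption at $3 starting from transient state s. Then h($3) = 1 and h($0) = 0. By first-step analysis:
h($1) = 0.1·0 + 0.3·h($1) + 0.3·h($2) + 0.3·1
h($2) = 0.2·0 + 0.2·h($1) + 0.3·h($2) + 0.3·1
Solving: h($1) = 0.6977, h($2) = 0.6279.
Starting from $2, the probability is 0.6279.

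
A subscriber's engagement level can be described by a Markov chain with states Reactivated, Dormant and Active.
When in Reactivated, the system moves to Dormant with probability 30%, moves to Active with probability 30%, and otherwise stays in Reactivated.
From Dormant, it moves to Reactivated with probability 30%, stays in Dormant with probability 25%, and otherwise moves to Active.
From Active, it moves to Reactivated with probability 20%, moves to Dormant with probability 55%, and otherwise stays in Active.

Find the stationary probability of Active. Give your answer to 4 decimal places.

0.3380

Let the stationary distribution be π with π = πP and π_1 + π_2 + π_3 = 1.
π_1 = 0.4·π_1 + 0.3·π_2 + 0.2·π_3
π_2 = 0.3·π_1 + 0.25·π_2 + 0.55·π_3
Solving with the normalization constraint gives π = (0.2958, 0.3662, 0.3380).
So the stationary probability of Active is 0.3380.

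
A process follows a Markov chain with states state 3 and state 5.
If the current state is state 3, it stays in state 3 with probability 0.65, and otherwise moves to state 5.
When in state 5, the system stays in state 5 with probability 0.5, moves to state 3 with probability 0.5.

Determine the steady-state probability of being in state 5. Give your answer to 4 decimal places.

0.4118

Let the stationary distribution be π with π = πP and π_1 + π_2 = 1.
π_1 = 0.65·π_1 + 0.5·π_2
Solving with the normalization constraint gives π = (0.5882, 0.4118).
So the stationary probability of state 5 is 0.4118.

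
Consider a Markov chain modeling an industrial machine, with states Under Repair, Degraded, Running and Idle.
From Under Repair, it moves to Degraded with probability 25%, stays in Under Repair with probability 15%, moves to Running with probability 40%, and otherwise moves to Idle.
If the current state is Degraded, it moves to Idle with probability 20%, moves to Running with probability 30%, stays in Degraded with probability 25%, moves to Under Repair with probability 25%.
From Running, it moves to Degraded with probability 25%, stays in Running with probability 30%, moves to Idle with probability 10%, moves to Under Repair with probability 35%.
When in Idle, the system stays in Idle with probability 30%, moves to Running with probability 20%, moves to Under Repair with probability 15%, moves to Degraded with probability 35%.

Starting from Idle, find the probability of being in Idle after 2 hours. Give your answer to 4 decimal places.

Propagate the distribution vector 2 hours from Idle.
After 0 hours: (0.0000, 0.0000, 0.0000, 1.0000)
After 1 hour: (0.1500, 0.3500, 0.2000, 0.3000)
After 2 hours: (0.2250, 0.2800, 0.2850, 0.2100)
P(in Idle after 2 hours) = 0.2100

0.2100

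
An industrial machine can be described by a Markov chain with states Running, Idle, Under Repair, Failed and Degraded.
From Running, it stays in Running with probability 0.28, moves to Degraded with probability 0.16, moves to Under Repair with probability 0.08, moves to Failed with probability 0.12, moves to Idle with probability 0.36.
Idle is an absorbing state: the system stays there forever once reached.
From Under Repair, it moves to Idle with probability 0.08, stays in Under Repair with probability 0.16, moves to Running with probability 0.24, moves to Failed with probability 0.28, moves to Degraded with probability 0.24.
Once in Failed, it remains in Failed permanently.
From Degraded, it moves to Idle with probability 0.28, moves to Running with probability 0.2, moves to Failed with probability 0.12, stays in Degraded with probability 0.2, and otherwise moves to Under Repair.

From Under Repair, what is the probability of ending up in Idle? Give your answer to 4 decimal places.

Let h(s) be the probability of absorption at Idle starting from transient state s. Then h(Idle) = 1 and h(Failed) = 0. By first-step analysis:
h(Running) = 0.28·h(Running) + 0.36·1 + 0.08·h(Under Repair) + 0.12·0 + 0.16·h(Degraded)
h(Under Repair) = 0.24·h(Running) + 0.08·1 + 0.16·h(Under Repair) + 0.28·0 + 0.24·h(Degraded)
h(Degraded) = 0.2·h(Running) + 0.28·1 + 0.2·h(Under Repair) + 0.12·0 + 0.2·h(Degraded)
Solving: h(Running) = 0.6961, h(Under Repair) = 0.4780, h(Degraded) = 0.6435.
Starting from Under Repair, the probability is 0.4780.

0.4780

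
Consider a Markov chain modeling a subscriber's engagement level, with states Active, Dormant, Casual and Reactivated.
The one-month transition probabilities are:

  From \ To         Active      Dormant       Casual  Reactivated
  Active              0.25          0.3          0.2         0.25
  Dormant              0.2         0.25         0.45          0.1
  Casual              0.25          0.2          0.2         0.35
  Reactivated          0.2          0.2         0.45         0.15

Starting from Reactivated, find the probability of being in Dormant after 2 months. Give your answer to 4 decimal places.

0.2300

Propagate the distribution vector 2 months from Reactivated.
After 0 months: (0.0000, 0.0000, 0.0000, 1.0000)
After 1 month: (0.2000, 0.2000, 0.4500, 0.1500)
After 2 months: (0.2325, 0.2300, 0.2875, 0.2500)
P(in Dormant after 2 months) = 0.2300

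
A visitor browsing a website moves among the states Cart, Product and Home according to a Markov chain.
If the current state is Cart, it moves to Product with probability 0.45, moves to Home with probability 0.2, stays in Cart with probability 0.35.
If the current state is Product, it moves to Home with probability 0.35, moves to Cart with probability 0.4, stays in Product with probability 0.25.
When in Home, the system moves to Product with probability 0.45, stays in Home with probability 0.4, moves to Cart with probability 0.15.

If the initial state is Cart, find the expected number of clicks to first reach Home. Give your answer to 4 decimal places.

3.9024

Let t(s) be the expected number of clicks to first reach Home from state s, with t(Home) = 0. Conditioning on the first click:
t(Cart) = 1 + 0.35·t(Cart) + 0.45·t(Product)
t(Product) = 1 + 0.4·t(Cart) + 0.25·t(Product)
Solving: t(Cart) = 3.9024, t(Product) = 3.4146.
Expected clicks from Cart to Home: 3.9024.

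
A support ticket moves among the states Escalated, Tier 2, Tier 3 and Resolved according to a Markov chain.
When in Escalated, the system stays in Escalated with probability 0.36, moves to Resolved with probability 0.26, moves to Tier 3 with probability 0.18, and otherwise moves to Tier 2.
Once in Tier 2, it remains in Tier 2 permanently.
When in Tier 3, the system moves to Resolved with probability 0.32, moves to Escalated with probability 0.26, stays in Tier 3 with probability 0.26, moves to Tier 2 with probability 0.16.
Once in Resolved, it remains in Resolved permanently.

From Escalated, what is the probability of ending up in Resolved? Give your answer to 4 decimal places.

Let h(s) be the probability of absorption at Resolved starting from transient state s. Then h(Resolved) = 1 and h(Tier 2) = 0. By first-step analysis:
h(Escalated) = 0.36·h(Escalated) + 0.2·0 + 0.18·h(Tier 3) + 0.26·1
h(Tier 3) = 0.26·h(Escalated) + 0.16·0 + 0.26·h(Tier 3) + 0.32·1
Solving: h(Escalated) = 0.5858, h(Tier 3) = 0.6382.
Starting from Escalated, the probability is 0.5858.

0.5858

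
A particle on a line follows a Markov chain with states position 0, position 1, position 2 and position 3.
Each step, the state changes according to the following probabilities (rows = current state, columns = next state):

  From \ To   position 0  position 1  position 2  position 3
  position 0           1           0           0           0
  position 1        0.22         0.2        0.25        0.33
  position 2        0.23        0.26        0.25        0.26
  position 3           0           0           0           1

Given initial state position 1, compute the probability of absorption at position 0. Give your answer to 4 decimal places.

0.4159

Let h(s) be the probability of absorption at position 0 starting from transient state s. Then h(position 0) = 1 and h(position 3) = 0. By first-step analysis:
h(position 1) = 0.22·1 + 0.2·h(position 1) + 0.25·h(position 2) + 0.33·0
h(position 2) = 0.23·1 + 0.26·h(position 1) + 0.25·h(position 2) + 0.26·0
Solving: h(position 1) = 0.4159, h(position 2) = 0.4508.
Starting from position 1, the probability is 0.4159.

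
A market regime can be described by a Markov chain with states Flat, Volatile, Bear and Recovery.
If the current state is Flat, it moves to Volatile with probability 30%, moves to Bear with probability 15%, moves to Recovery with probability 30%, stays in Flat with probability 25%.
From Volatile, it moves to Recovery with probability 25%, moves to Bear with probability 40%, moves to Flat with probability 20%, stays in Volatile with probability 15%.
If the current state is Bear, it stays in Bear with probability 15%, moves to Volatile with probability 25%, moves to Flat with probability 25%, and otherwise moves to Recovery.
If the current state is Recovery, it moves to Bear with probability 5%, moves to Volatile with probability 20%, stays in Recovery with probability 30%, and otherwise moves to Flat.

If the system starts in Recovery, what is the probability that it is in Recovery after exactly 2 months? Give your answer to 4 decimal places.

Propagate the distribution vector 2 months from Recovery.
After 0 months: (0.0000, 0.0000, 0.0000, 1.0000)
After 1 month: (0.4500, 0.2000, 0.0500, 0.3000)
After 2 months: (0.3000, 0.2375, 0.1700, 0.2925)
P(in Recovery after 2 months) = 0.2925

0.2925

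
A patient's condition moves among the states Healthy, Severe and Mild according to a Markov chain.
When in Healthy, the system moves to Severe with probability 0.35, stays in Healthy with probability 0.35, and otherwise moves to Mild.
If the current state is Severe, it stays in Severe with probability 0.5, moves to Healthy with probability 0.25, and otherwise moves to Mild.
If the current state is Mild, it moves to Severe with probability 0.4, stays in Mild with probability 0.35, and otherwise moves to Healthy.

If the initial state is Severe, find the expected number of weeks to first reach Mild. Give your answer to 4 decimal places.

Let t(s) be the expected number of weeks to first reach Mild from state s, with t(Mild) = 0. Conditioning on the first week:
t(Healthy) = 1 + 0.35·t(Healthy) + 0.35·t(Severe)
t(Severe) = 1 + 0.25·t(Healthy) + 0.5·t(Severe)
Solving: t(Healthy) = 3.5789, t(Severe) = 3.7895.
Expected weeks from Severe to Mild: 3.7895.

3.7895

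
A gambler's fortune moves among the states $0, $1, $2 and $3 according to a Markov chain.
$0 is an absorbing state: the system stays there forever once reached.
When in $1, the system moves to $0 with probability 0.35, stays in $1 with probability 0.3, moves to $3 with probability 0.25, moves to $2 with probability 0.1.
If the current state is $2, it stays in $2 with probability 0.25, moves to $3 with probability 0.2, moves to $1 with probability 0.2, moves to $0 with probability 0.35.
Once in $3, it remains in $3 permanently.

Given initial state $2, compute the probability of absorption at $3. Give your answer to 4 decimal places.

Let h(s) be the probability of absorption at $3 starting from transient state s. Then h($3) = 1 and h($0) = 0. By first-step analysis:
h($1) = 0.35·0 + 0.3·h($1) + 0.1·h($2) + 0.25·1
h($2) = 0.35·0 + 0.2·h($1) + 0.25·h($2) + 0.2·1
Solving: h($1) = 0.4109, h($2) = 0.3762.
Starting from $2, the probability is 0.3762.

0.3762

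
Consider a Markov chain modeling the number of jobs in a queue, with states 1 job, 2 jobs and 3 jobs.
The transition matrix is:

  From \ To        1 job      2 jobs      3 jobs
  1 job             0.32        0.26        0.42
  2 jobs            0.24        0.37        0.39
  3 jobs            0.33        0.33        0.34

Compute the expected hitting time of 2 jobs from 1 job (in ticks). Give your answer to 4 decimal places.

Let t(s) be the expected number of ticks to first reach 2 jobs from state s, with t(2 jobs) = 0. Conditioning on the first tick:
t(1 job) = 1 + 0.32·t(1 job) + 0.42·t(3 jobs)
t(3 jobs) = 1 + 0.33·t(1 job) + 0.34·t(3 jobs)
Solving: t(1 job) = 3.4816, t(3 jobs) = 3.2560.
Expected ticks from 1 job to 2 jobs: 3.4816.

3.4816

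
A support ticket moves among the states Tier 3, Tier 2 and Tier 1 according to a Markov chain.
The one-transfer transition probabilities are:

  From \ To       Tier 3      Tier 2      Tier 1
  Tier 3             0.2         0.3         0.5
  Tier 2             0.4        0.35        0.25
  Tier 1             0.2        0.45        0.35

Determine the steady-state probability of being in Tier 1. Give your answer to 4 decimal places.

0.3540

Let the stationary distribution be π with π = πP and π_1 + π_2 + π_3 = 1.
π_1 = 0.2·π_1 + 0.4·π_2 + 0.2·π_3
π_2 = 0.3·π_1 + 0.35·π_2 + 0.45·π_3
Solving with the normalization constraint gives π = (0.2743, 0.3717, 0.3540).
So the stationary probability of Tier 1 is 0.3540.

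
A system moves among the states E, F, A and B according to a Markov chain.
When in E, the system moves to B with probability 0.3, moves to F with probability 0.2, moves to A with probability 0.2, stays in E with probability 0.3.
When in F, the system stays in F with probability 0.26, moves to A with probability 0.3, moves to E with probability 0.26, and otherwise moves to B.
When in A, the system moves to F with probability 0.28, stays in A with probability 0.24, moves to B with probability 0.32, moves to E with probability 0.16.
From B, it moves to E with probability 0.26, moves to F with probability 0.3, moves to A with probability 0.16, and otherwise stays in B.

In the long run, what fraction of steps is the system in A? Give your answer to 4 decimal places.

0.2243

Let the stationary distribution be π with π = πP and π_1 + π_2 + π_3 + π_4 = 1.
π_1 = 0.3·π_1 + 0.26·π_2 + 0.16·π_3 + 0.26·π_4
π_2 = 0.2·π_1 + 0.26·π_2 + 0.28·π_3 + 0.3·π_4
π_3 = 0.2·π_1 + 0.3·π_2 + 0.24·π_3 + 0.16·π_4
Solving with the normalization constraint gives π = (0.2475, 0.2604, 0.2243, 0.2679).
So the stationary probability of A is 0.2243.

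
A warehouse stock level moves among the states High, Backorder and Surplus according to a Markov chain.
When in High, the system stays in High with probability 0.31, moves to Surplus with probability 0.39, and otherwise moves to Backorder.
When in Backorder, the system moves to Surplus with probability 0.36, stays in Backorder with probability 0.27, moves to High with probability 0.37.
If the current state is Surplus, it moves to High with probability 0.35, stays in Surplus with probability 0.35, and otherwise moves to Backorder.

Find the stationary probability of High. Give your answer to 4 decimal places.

Let the stationary distribution be π with π = πP and π_1 + π_2 + π_3 = 1.
π_1 = 0.31·π_1 + 0.37·π_2 + 0.35·π_3
π_2 = 0.3·π_1 + 0.27·π_2 + 0.3·π_3
Solving with the normalization constraint gives π = (0.3421, 0.2913, 0.3666).
So the stationary probability of High is 0.3421.

0.3421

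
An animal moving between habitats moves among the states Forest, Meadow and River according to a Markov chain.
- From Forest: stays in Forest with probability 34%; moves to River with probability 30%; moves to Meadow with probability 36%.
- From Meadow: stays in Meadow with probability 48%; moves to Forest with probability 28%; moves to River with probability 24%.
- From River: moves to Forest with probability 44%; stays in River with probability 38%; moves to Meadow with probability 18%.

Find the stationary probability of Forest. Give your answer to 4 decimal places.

0.3495

Let the stationary distribution be π with π = πP and π_1 + π_2 + π_3 = 1.
π_1 = 0.34·π_1 + 0.28·π_2 + 0.44·π_3
π_2 = 0.36·π_1 + 0.48·π_2 + 0.18·π_3
Solving with the normalization constraint gives π = (0.3495, 0.3470, 0.3035).
So the stationary probability of Forest is 0.3495.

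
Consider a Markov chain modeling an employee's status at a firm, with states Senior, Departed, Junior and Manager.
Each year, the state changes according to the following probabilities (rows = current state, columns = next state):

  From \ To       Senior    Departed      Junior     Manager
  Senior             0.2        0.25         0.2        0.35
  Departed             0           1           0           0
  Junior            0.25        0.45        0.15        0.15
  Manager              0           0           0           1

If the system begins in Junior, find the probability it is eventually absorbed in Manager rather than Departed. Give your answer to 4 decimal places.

Let h(s) be the probability of absorption at Manager starting from transient state s. Then h(Manager) = 1 and h(Departed) = 0. By first-step analysis:
h(Senior) = 0.2·h(Senior) + 0.25·0 + 0.2·h(Junior) + 0.35·1
h(Junior) = 0.25·h(Senior) + 0.45·0 + 0.15·h(Junior) + 0.15·1
Solving: h(Senior) = 0.5198, h(Junior) = 0.3294.
Starting from Junior, the probability is 0.3294.

0.3294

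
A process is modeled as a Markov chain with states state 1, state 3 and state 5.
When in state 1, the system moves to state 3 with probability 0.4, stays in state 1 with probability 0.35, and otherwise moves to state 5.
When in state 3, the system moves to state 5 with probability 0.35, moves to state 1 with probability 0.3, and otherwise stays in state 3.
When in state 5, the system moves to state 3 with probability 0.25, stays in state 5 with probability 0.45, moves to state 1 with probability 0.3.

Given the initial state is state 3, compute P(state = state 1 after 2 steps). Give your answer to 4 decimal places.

0.3150

Sum over the intermediate state after 1 step:
P = P(state 3→state 1)·P(state 1→state 1) + P(state 3→state 3)·P(state 3→state 1) + P(state 3→state 5)·P(state 5→state 1)
  = 0.3×0.35 + 0.35×0.3 + 0.35×0.3
  = 0.1050 + 0.1050 + 0.1050 = 0.3150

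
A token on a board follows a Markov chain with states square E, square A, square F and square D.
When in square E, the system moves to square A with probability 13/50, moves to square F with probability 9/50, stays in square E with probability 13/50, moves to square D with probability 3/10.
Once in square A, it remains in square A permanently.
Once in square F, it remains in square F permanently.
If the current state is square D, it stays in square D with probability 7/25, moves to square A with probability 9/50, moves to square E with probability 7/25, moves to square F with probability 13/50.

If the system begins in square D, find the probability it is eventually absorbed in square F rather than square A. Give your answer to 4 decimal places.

Let h(s) be the probability of absorption at square F starting from transient state s. Then h(square F) = 1 and h(square A) = 0. By first-step analysis:
h(square E) = 0.26·h(square E) + 0.26·0 + 0.18·1 + 0.3·h(square D)
h(square D) = 0.28·h(square E) + 0.18·0 + 0.26·1 + 0.28·h(square D)
Solving: h(square E) = 0.4626, h(square D) = 0.5410.
Starting from square D, the probability is 0.5410.

0.5410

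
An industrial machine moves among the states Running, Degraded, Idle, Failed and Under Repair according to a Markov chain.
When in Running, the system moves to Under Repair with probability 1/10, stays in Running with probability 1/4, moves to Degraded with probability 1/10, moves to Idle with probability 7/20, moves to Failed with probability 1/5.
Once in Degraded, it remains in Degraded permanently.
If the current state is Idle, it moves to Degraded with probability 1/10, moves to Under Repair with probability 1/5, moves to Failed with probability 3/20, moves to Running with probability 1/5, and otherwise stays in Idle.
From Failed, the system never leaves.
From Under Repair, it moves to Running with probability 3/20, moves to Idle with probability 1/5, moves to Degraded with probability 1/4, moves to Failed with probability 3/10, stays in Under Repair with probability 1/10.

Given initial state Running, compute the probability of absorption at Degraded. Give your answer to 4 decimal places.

Let h(s) be the probability of absorption at Degraded starting from transient state s. Then h(Degraded) = 1 and h(Failed) = 0. By first-step analysis:
h(Running) = 0.25·h(Running) + 0.1·1 + 0.35·h(Idle) + 0.2·0 + 0.1·h(Under Repair)
h(Idle) = 0.2·h(Running) + 0.1·1 + 0.35·h(Idle) + 0.15·0 + 0.2·h(Under Repair)
h(Under Repair) = 0.15·h(Running) + 0.25·1 + 0.2·h(Idle) + 0.3·0 + 0.1·h(Under Repair)
Solving: h(Running) = 0.3787, h(Idle) = 0.4028, h(Under Repair) = 0.4304.
Starting from Running, the probability is 0.3787.

0.3787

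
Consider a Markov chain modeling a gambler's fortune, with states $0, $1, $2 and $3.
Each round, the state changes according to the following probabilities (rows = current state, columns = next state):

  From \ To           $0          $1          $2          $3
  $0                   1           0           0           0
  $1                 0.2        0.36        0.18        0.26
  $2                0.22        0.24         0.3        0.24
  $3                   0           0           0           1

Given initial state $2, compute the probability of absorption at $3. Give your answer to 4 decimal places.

0.5336

Let h(s) be the probability of absorption at $3 starting from transient state s. Then h($3) = 1 and h($0) = 0. By first-step analysis:
h($1) = 0.2·0 + 0.36·h($1) + 0.18·h($2) + 0.26·1
h($2) = 0.22·0 + 0.24·h($1) + 0.3·h($2) + 0.24·1
Solving: h($1) = 0.5563, h($2) = 0.5336.
Starting from $2, the probability is 0.5336.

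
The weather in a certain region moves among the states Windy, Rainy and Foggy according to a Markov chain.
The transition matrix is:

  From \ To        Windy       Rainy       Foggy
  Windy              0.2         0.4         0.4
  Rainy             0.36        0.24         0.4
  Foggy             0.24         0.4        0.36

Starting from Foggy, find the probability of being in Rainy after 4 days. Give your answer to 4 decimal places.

Propagate the distribution vector 4 days from Foggy.
After 0 days: (0.0000, 0.0000, 1.0000)
After 1 day: (0.2400, 0.4000, 0.3600)
After 2 days: (0.2784, 0.3360, 0.3856)
After 3 days: (0.2692, 0.3462, 0.3846)
After 4 days: (0.2708, 0.3446, 0.3846)
P(in Rainy after 4 days) = 0.3446

0.3446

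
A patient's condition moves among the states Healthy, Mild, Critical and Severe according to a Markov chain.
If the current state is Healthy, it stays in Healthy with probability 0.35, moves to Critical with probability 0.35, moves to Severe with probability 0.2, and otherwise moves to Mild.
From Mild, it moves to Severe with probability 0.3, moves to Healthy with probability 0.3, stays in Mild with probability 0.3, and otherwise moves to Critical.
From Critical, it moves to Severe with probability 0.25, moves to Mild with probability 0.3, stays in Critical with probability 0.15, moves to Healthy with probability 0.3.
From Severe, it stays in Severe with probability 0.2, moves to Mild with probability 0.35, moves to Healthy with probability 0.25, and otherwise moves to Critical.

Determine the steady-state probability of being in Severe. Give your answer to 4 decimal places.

0.2356

Let the stationary distribution be π with π = πP and π_1 + π_2 + π_3 + π_4 = 1.
π_1 = 0.35·π_1 + 0.3·π_2 + 0.3·π_3 + 0.25·π_4
π_2 = 0.1·π_1 + 0.3·π_2 + 0.3·π_3 + 0.35·π_4
π_3 = 0.35·π_1 + 0.1·π_2 + 0.15·π_3 + 0.2·π_4
Solving with the normalization constraint gives π = (0.3034, 0.2511, 0.2099, 0.2356).
So the stationary probability of Severe is 0.2356.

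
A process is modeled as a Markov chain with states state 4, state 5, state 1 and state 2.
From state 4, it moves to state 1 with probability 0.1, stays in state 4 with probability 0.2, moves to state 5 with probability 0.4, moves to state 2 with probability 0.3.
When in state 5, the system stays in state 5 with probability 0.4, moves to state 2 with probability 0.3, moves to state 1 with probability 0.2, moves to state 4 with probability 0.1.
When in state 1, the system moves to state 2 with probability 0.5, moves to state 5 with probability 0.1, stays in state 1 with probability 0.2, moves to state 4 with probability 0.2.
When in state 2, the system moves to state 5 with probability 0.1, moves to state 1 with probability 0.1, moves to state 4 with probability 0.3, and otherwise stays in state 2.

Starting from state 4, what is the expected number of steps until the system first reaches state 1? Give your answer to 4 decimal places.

7.7670

Let t(s) be the expected number of steps to first reach state 1 from state s, with t(state 1) = 0. Conditioning on the first step:
t(state 4) = 1 + 0.2·t(state 4) + 0.4·t(state 5) + 0.3·t(state 2)
t(state 5) = 1 + 0.1·t(state 4) + 0.4·t(state 5) + 0.3·t(state 2)
t(state 2) = 1 + 0.3·t(state 4) + 0.1·t(state 5) + 0.5·t(state 2)
Solving: t(state 4) = 7.7670, t(state 5) = 6.9903, t(state 2) = 8.0583.
Expected steps from state 4 to state 1: 7.7670.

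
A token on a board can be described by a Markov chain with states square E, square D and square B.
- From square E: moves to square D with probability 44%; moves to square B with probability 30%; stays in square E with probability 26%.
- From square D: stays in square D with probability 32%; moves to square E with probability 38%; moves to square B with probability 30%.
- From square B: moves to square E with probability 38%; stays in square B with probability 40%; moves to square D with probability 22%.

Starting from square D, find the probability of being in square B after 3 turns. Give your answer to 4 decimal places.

0.3330

Propagate the distribution vector 3 turns from square D.
After 0 turns: (0.0000, 1.0000, 0.0000)
After 1 turn: (0.3800, 0.3200, 0.3000)
After 2 turns: (0.3344, 0.3356, 0.3300)
After 3 turns: (0.3399, 0.3271, 0.3330)
P(in square B after 3 turns) = 0.3330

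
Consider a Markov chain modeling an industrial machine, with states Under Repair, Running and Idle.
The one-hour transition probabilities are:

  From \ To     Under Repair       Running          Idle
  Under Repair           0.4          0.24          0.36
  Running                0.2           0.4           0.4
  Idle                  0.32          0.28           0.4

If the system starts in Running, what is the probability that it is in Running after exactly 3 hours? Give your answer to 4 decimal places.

0.3069

Propagate the distribution vector 3 hours from Running.
After 0 hours: (0.0000, 1.0000, 0.0000)
After 1 hour: (0.2000, 0.4000, 0.4000)
After 2 hours: (0.2880, 0.3200, 0.3920)
After 3 hours: (0.3046, 0.3069, 0.3885)
P(in Running after 3 hours) = 0.3069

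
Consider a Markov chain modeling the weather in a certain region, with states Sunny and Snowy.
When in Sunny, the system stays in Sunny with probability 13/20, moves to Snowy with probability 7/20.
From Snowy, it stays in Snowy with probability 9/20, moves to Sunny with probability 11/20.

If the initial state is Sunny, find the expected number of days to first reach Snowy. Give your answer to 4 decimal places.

Let t(s) be the expected number of days to first reach Snowy from state s, with t(Snowy) = 0. Conditioning on the first day:
t(Sunny) = 1 + 0.65·t(Sunny)
Solving: t(Sunny) = 2.8571.
Expected days from Sunny to Snowy: 2.8571.

2.8571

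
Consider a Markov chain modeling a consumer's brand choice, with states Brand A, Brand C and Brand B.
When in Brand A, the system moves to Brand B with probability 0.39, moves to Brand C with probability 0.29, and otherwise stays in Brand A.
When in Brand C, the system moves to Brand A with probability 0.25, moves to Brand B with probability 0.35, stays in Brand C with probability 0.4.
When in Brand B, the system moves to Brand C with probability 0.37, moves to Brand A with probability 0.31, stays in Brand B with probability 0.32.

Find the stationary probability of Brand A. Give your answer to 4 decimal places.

0.2915

Let the stationary distribution be π with π = πP and π_1 + π_2 + π_3 = 1.
π_1 = 0.32·π_1 + 0.25·π_2 + 0.31·π_3
π_2 = 0.29·π_1 + 0.4·π_2 + 0.37·π_3
Solving with the normalization constraint gives π = (0.2915, 0.3574, 0.3511).
So the stationary probability of Brand A is 0.2915.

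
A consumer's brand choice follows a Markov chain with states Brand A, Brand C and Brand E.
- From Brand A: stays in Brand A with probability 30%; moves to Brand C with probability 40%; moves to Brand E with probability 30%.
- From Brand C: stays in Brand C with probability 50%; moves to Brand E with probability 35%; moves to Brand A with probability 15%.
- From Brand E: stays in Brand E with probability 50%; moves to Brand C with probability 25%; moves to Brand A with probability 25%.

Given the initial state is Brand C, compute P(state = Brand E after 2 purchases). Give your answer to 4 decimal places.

Sum over the intermediate state after 1 purchase:
P = P(Brand C→Brand A)·P(Brand A→Brand E) + P(Brand C→Brand C)·P(Brand C→Brand E) + P(Brand C→Brand E)·P(Brand E→Brand E)
  = 0.15×0.3 + 0.5×0.35 + 0.35×0.5
  = 0.0450 + 0.1750 + 0.1750 = 0.3950

0.3950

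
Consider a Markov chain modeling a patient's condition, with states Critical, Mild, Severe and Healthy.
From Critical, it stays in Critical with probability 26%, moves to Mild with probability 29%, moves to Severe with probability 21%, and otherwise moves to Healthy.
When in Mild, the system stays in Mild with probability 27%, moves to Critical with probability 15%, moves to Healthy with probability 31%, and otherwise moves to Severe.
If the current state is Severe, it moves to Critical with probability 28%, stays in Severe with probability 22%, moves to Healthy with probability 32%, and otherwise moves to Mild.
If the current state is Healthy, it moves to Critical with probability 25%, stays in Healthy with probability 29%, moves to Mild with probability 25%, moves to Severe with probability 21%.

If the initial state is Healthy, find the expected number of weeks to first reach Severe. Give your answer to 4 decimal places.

4.4275

Let t(s) be the expected number of weeks to first reach Severe from state s, with t(Severe) = 0. Conditioning on the first week:
t(Critical) = 1 + 0.26·t(Critical) + 0.29·t(Mild) + 0.24·t(Healthy)
t(Mild) = 1 + 0.15·t(Critical) + 0.27·t(Mild) + 0.31·t(Healthy)
t(Healthy) = 1 + 0.25·t(Critical) + 0.25·t(Mild) + 0.29·t(Healthy)
Solving: t(Critical) = 4.4166, t(Mild) = 4.1576, t(Healthy) = 4.4275.
Expected weeks from Healthy to Severe: 4.4275.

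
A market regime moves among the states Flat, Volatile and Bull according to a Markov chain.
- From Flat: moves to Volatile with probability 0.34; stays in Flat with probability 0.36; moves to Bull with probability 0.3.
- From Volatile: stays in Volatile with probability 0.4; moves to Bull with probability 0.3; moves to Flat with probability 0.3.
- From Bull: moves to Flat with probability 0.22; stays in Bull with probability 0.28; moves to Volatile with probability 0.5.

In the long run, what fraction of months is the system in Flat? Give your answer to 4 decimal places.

Let the stationary distribution be π with π = πP and π_1 + π_2 + π_3 = 1.
π_1 = 0.36·π_1 + 0.3·π_2 + 0.22·π_3
π_2 = 0.34·π_1 + 0.4·π_2 + 0.5·π_3
Solving with the normalization constraint gives π = (0.2941, 0.4118, 0.2941).
So the stationary probability of Flat is 0.2941.

0.2941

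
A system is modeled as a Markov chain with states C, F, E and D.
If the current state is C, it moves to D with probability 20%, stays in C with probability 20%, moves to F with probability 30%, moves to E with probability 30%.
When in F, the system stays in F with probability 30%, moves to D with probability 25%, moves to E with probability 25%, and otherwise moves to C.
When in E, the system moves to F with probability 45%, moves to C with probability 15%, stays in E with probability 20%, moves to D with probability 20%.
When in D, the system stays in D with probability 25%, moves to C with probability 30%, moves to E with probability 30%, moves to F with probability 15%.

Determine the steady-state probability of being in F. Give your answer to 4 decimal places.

Let the stationary distribution be π with π = πP and π_1 + π_2 + π_3 + π_4 = 1.
π_1 = 0.2·π_1 + 0.2·π_2 + 0.15·π_3 + 0.3·π_4
π_2 = 0.3·π_1 + 0.3·π_2 + 0.45·π_3 + 0.15·π_4
π_3 = 0.3·π_1 + 0.25·π_2 + 0.2·π_3 + 0.3·π_4
Solving with the normalization constraint gives π = (0.2097, 0.3048, 0.2589, 0.2266).
So the stationary probability of F is 0.3048.

0.3048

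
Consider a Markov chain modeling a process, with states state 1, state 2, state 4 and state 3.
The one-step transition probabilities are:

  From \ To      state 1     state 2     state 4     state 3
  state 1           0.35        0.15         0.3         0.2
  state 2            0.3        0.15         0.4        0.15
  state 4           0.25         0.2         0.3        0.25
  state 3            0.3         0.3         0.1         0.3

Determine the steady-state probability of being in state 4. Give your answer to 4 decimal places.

0.2745

Let the stationary distribution be π with π = πP and π_1 + π_2 + π_3 + π_4 = 1.
π_1 = 0.35·π_1 + 0.3·π_2 + 0.25·π_3 + 0.3·π_4
π_2 = 0.15·π_1 + 0.15·π_2 + 0.2·π_3 + 0.3·π_4
π_3 = 0.3·π_1 + 0.4·π_2 + 0.3·π_3 + 0.1·π_4
Solving with the normalization constraint gives π = (0.3013, 0.1977, 0.2745, 0.2265).
So the stationary probability of state 4 is 0.2745.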